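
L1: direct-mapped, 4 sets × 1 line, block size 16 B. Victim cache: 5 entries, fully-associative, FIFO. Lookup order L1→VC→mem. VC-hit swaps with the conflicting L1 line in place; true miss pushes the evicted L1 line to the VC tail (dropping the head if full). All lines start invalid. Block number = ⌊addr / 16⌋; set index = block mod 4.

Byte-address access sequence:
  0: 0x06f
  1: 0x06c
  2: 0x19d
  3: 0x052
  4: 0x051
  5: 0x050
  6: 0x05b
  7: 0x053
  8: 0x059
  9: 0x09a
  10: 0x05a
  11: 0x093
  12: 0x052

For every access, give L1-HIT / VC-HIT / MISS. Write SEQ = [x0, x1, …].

SEQ = [MISS, L1-HIT, MISS, MISS, L1-HIT, L1-HIT, L1-HIT, L1-HIT, L1-HIT, MISS, VC-HIT, VC-HIT, VC-HIT]

0: 0x6f (blk 6, set 2) → MISS  vc=[]
1: 0x6c (blk 6, set 2) → L1-HIT  vc=[]
2: 0x19d (blk 25, set 1) → MISS  vc=[]
3: 0x52 (blk 5, set 1) → MISS  vc=[25]
4: 0x51 (blk 5, set 1) → L1-HIT  vc=[25]
5: 0x50 (blk 5, set 1) → L1-HIT  vc=[25]
6: 0x5b (blk 5, set 1) → L1-HIT  vc=[25]
7: 0x53 (blk 5, set 1) → L1-HIT  vc=[25]
8: 0x59 (blk 5, set 1) → L1-HIT  vc=[25]
9: 0x9a (blk 9, set 1) → MISS  vc=[25, 5]
10: 0x5a (blk 5, set 1) → VC-HIT  vc=[25, 9]
11: 0x93 (blk 9, set 1) → VC-HIT  vc=[25, 5]
12: 0x52 (blk 5, set 1) → VC-HIT  vc=[25, 9]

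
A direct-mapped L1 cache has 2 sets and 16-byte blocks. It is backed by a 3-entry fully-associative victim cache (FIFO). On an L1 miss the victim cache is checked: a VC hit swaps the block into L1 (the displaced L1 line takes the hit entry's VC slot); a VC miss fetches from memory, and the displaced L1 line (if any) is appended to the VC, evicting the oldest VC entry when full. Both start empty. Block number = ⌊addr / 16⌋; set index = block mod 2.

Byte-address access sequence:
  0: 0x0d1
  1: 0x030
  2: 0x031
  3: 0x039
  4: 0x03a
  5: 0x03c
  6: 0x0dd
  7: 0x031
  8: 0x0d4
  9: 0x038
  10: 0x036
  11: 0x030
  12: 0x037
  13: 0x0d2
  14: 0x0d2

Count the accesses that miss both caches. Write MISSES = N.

0: 0xd1 (blk 13, set 1) → MISS  vc=[]
1: 0x30 (blk 3, set 1) → MISS  vc=[13]
2: 0x31 (blk 3, set 1) → L1-HIT  vc=[13]
3: 0x39 (blk 3, set 1) → L1-HIT  vc=[13]
4: 0x3a (blk 3, set 1) → L1-HIT  vc=[13]
5: 0x3c (blk 3, set 1) → L1-HIT  vc=[13]
6: 0xdd (blk 13, set 1) → VC-HIT  vc=[3]
7: 0x31 (blk 3, set 1) → VC-HIT  vc=[13]
8: 0xd4 (blk 13, set 1) → VC-HIT  vc=[3]
9: 0x38 (blk 3, set 1) → VC-HIT  vc=[13]
10: 0x36 (blk 3, set 1) → L1-HIT  vc=[13]
11: 0x30 (blk 3, set 1) → L1-HIT  vc=[13]
12: 0x37 (blk 3, set 1) → L1-HIT  vc=[13]
13: 0xd2 (blk 13, set 1) → VC-HIT  vc=[3]
14: 0xd2 (blk 13, set 1) → L1-HIT  vc=[3]

MISSES = 2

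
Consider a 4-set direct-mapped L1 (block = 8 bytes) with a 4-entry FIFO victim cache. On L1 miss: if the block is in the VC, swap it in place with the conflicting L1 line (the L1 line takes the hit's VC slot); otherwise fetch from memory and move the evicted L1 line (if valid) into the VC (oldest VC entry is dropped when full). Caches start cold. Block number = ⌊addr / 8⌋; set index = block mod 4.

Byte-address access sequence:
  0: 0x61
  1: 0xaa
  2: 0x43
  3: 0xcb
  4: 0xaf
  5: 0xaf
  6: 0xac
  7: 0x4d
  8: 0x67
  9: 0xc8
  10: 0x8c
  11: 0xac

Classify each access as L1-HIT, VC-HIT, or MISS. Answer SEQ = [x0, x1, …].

SEQ = [MISS, MISS, MISS, MISS, VC-HIT, L1-HIT, L1-HIT, MISS, VC-HIT, VC-HIT, MISS, VC-HIT]

  [0] addr=0x61 blk=12 s=0: MISS | VC []
  [1] addr=0xaa blk=21 s=1: MISS | VC []
  [2] addr=0x43 blk=8 s=0: MISS | VC [12]
  [3] addr=0xcb blk=25 s=1: MISS | VC [12, 21]
  [4] addr=0xaf blk=21 s=1: VC-HIT | VC [12, 25]
  [5] addr=0xaf blk=21 s=1: L1-HIT | VC [12, 25]
  [6] addr=0xac blk=21 s=1: L1-HIT | VC [12, 25]
  [7] addr=0x4d blk=9 s=1: MISS | VC [12, 25, 21]
  [8] addr=0x67 blk=12 s=0: VC-HIT | VC [8, 25, 21]
  [9] addr=0xc8 blk=25 s=1: VC-HIT | VC [8, 9, 21]
  [10] addr=0x8c blk=17 s=1: MISS | VC [8, 9, 21, 25]
  [11] addr=0xac blk=21 s=1: VC-HIT | VC [8, 9, 17, 25]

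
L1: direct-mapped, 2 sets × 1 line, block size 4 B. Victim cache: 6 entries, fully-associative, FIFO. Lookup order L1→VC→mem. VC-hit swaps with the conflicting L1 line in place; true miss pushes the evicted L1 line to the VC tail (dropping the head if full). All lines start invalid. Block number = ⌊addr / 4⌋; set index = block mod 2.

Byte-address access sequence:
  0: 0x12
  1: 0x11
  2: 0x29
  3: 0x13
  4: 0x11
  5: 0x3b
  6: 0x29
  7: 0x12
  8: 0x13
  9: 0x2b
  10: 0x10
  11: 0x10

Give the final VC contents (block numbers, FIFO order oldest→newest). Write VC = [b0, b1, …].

#0 0x12→b4/s0 MISS; vc=[]
#1 0x11→b4/s0 L1-HIT; vc=[]
#2 0x29→b10/s0 MISS; vc=[4]
#3 0x13→b4/s0 VC-HIT; vc=[10]
#4 0x11→b4/s0 L1-HIT; vc=[10]
#5 0x3b→b14/s0 MISS; vc=[10,4]
#6 0x29→b10/s0 VC-HIT; vc=[14,4]
#7 0x12→b4/s0 VC-HIT; vc=[14,10]
#8 0x13→b4/s0 L1-HIT; vc=[14,10]
#9 0x2b→b10/s0 VC-HIT; vc=[14,4]
#10 0x10→b4/s0 VC-HIT; vc=[14,10]
#11 0x10→b4/s0 L1-HIT; vc=[14,10]

VC = [14, 10]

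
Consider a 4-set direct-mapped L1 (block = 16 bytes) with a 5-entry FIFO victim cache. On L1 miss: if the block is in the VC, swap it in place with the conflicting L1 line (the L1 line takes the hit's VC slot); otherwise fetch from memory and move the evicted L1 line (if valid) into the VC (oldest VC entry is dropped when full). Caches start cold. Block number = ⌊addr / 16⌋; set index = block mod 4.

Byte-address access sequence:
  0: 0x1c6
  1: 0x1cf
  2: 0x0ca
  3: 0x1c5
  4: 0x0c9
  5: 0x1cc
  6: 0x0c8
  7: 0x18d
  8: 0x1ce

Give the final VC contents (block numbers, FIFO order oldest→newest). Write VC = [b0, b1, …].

VC = [24, 12]

0: 0x1c6 (blk 28, set 0) → MISS  vc=[]
1: 0x1cf (blk 28, set 0) → L1-HIT  vc=[]
2: 0xca (blk 12, set 0) → MISS  vc=[28]
3: 0x1c5 (blk 28, set 0) → VC-HIT  vc=[12]
4: 0xc9 (blk 12, set 0) → VC-HIT  vc=[28]
5: 0x1cc (blk 28, set 0) → VC-HIT  vc=[12]
6: 0xc8 (blk 12, set 0) → VC-HIT  vc=[28]
7: 0x18d (blk 24, set 0) → MISS  vc=[28, 12]
8: 0x1ce (blk 28, set 0) → VC-HIT  vc=[24, 12]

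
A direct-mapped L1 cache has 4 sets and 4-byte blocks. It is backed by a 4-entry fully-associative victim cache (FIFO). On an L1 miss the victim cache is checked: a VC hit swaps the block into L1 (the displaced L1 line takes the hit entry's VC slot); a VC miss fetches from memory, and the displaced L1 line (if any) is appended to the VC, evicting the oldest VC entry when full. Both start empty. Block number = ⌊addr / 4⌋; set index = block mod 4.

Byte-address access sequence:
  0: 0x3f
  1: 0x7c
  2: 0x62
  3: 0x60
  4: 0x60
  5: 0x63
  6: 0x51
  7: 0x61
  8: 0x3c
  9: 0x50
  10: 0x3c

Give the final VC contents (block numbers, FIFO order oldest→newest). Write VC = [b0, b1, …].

#0 0x3f→b15/s3 MISS; vc=[]
#1 0x7c→b31/s3 MISS; vc=[15]
#2 0x62→b24/s0 MISS; vc=[15]
#3 0x60→b24/s0 L1-HIT; vc=[15]
#4 0x60→b24/s0 L1-HIT; vc=[15]
#5 0x63→b24/s0 L1-HIT; vc=[15]
#6 0x51→b20/s0 MISS; vc=[15,24]
#7 0x61→b24/s0 VC-HIT; vc=[15,20]
#8 0x3c→b15/s3 VC-HIT; vc=[31,20]
#9 0x50→b20/s0 VC-HIT; vc=[31,24]
#10 0x3c→b15/s3 L1-HIT; vc=[31,24]

VC = [31, 24]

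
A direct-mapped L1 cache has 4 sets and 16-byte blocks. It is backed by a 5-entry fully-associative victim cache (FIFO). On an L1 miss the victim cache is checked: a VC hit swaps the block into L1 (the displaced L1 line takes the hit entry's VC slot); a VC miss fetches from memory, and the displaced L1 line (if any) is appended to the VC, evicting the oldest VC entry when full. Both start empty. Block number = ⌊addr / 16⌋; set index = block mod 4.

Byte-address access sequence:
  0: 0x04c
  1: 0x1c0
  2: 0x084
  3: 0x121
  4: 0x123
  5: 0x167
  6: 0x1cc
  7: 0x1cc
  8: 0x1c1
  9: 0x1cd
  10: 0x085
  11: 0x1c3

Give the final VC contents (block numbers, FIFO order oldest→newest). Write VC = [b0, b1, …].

VC = [4, 8, 18]

#0 0x4c→b4/s0 MISS; vc=[]
#1 0x1c0→b28/s0 MISS; vc=[4]
#2 0x84→b8/s0 MISS; vc=[4,28]
#3 0x121→b18/s2 MISS; vc=[4,28]
#4 0x123→b18/s2 L1-HIT; vc=[4,28]
#5 0x167→b22/s2 MISS; vc=[4,28,18]
#6 0x1cc→b28/s0 VC-HIT; vc=[4,8,18]
#7 0x1cc→b28/s0 L1-HIT; vc=[4,8,18]
#8 0x1c1→b28/s0 L1-HIT; vc=[4,8,18]
#9 0x1cd→b28/s0 L1-HIT; vc=[4,8,18]
#10 0x85→b8/s0 VC-HIT; vc=[4,28,18]
#11 0x1c3→b28/s0 VC-HIT; vc=[4,8,18]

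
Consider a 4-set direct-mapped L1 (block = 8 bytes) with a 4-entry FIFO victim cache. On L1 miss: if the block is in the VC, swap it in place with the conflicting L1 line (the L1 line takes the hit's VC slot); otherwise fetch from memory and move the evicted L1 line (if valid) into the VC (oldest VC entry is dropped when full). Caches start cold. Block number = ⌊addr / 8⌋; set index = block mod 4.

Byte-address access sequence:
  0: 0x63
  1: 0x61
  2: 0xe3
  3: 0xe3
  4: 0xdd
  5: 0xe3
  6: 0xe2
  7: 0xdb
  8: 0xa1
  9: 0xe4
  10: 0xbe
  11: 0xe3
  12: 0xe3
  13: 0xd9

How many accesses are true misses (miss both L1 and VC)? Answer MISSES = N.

MISSES = 5

  [0] addr=0x63 blk=12 s=0: MISS | VC []
  [1] addr=0x61 blk=12 s=0: L1-HIT | VC []
  [2] addr=0xe3 blk=28 s=0: MISS | VC [12]
  [3] addr=0xe3 blk=28 s=0: L1-HIT | VC [12]
  [4] addr=0xdd blk=27 s=3: MISS | VC [12]
  [5] addr=0xe3 blk=28 s=0: L1-HIT | VC [12]
  [6] addr=0xe2 blk=28 s=0: L1-HIT | VC [12]
  [7] addr=0xdb blk=27 s=3: L1-HIT | VC [12]
  [8] addr=0xa1 blk=20 s=0: MISS | VC [12, 28]
  [9] addr=0xe4 blk=28 s=0: VC-HIT | VC [12, 20]
  [10] addr=0xbe blk=23 s=3: MISS | VC [12, 20, 27]
  [11] addr=0xe3 blk=28 s=0: L1-HIT | VC [12, 20, 27]
  [12] addr=0xe3 blk=28 s=0: L1-HIT | VC [12, 20, 27]
  [13] addr=0xd9 blk=27 s=3: VC-HIT | VC [12, 20, 23]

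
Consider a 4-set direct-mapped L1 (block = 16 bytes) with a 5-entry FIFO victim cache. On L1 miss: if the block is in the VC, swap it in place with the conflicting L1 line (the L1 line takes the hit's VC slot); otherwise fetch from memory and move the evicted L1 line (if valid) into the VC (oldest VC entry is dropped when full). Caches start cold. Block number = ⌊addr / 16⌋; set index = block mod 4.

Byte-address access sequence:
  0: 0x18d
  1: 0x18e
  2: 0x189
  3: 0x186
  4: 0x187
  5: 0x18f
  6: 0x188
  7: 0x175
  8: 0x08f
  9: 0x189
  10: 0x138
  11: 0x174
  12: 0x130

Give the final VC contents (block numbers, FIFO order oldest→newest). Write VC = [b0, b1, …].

0: 0x18d (blk 24, set 0) → MISS  vc=[]
1: 0x18e (blk 24, set 0) → L1-HIT  vc=[]
2: 0x189 (blk 24, set 0) → L1-HIT  vc=[]
3: 0x186 (blk 24, set 0) → L1-HIT  vc=[]
4: 0x187 (blk 24, set 0) → L1-HIT  vc=[]
5: 0x18f (blk 24, set 0) → L1-HIT  vc=[]
6: 0x188 (blk 24, set 0) → L1-HIT  vc=[]
7: 0x175 (blk 23, set 3) → MISS  vc=[]
8: 0x8f (blk 8, set 0) → MISS  vc=[24]
9: 0x189 (blk 24, set 0) → VC-HIT  vc=[8]
10: 0x138 (blk 19, set 3) → MISS  vc=[8, 23]
11: 0x174 (blk 23, set 3) → VC-HIT  vc=[8, 19]
12: 0x130 (blk 19, set 3) → VC-HIT  vc=[8, 23]

VC = [8, 23]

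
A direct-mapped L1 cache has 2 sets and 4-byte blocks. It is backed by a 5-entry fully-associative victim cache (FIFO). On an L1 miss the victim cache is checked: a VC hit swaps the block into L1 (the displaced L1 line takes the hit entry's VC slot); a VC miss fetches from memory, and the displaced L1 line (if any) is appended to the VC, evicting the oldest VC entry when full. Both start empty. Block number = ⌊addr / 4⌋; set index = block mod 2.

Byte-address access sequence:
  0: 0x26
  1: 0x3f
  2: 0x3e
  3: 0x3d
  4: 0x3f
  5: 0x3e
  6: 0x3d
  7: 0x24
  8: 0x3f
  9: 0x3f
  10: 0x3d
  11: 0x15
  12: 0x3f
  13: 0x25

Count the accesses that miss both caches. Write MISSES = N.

0: 0x26 (blk 9, set 1) → MISS  vc=[]
1: 0x3f (blk 15, set 1) → MISS  vc=[9]
2: 0x3e (blk 15, set 1) → L1-HIT  vc=[9]
3: 0x3d (blk 15, set 1) → L1-HIT  vc=[9]
4: 0x3f (blk 15, set 1) → L1-HIT  vc=[9]
5: 0x3e (blk 15, set 1) → L1-HIT  vc=[9]
6: 0x3d (blk 15, set 1) → L1-HIT  vc=[9]
7: 0x24 (blk 9, set 1) → VC-HIT  vc=[15]
8: 0x3f (blk 15, set 1) → VC-HIT  vc=[9]
9: 0x3f (blk 15, set 1) → L1-HIT  vc=[9]
10: 0x3d (blk 15, set 1) → L1-HIT  vc=[9]
11: 0x15 (blk 5, set 1) → MISS  vc=[9, 15]
12: 0x3f (blk 15, set 1) → VC-HIT  vc=[9, 5]
13: 0x25 (blk 9, set 1) → VC-HIT  vc=[15, 5]

MISSES = 3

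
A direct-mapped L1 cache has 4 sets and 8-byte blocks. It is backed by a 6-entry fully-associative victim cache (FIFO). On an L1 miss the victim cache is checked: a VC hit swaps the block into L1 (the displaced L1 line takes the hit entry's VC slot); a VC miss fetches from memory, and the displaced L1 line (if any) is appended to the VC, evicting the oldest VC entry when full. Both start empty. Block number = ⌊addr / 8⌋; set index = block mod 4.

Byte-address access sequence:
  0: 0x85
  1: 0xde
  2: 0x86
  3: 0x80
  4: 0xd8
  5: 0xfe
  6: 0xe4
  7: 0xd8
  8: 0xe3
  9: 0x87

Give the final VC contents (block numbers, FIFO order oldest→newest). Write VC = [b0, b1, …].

VC = [31, 28]

0: 0x85 (blk 16, set 0) → MISS  vc=[]
1: 0xde (blk 27, set 3) → MISS  vc=[]
2: 0x86 (blk 16, set 0) → L1-HIT  vc=[]
3: 0x80 (blk 16, set 0) → L1-HIT  vc=[]
4: 0xd8 (blk 27, set 3) → L1-HIT  vc=[]
5: 0xfe (blk 31, set 3) → MISS  vc=[27]
6: 0xe4 (blk 28, set 0) → MISS  vc=[27, 16]
7: 0xd8 (blk 27, set 3) → VC-HIT  vc=[31, 16]
8: 0xe3 (blk 28, set 0) → L1-HIT  vc=[31, 16]
9: 0x87 (blk 16, set 0) → VC-HIT  vc=[31, 28]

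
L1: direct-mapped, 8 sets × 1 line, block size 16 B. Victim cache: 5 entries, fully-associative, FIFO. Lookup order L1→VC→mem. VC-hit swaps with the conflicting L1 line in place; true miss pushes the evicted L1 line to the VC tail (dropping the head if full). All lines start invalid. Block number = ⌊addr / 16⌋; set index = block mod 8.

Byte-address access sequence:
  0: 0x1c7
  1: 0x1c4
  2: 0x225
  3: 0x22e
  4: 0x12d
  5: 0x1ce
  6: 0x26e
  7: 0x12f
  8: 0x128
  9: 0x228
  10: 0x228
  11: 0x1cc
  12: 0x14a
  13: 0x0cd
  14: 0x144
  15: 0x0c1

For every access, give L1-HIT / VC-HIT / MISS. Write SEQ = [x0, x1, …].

SEQ = [MISS, L1-HIT, MISS, L1-HIT, MISS, L1-HIT, MISS, L1-HIT, L1-HIT, VC-HIT, L1-HIT, L1-HIT, MISS, MISS, VC-HIT, VC-HIT]

#0 0x1c7→b28/s4 MISS; vc=[]
#1 0x1c4→b28/s4 L1-HIT; vc=[]
#2 0x225→b34/s2 MISS; vc=[]
#3 0x22e→b34/s2 L1-HIT; vc=[]
#4 0x12d→b18/s2 MISS; vc=[34]
#5 0x1ce→b28/s4 L1-HIT; vc=[34]
#6 0x26e→b38/s6 MISS; vc=[34]
#7 0x12f→b18/s2 L1-HIT; vc=[34]
#8 0x128→b18/s2 L1-HIT; vc=[34]
#9 0x228→b34/s2 VC-HIT; vc=[18]
#10 0x228→b34/s2 L1-HIT; vc=[18]
#11 0x1cc→b28/s4 L1-HIT; vc=[18]
#12 0x14a→b20/s4 MISS; vc=[18,28]
#13 0xcd→b12/s4 MISS; vc=[18,28,20]
#14 0x144→b20/s4 VC-HIT; vc=[18,28,12]
#15 0xc1→b12/s4 VC-HIT; vc=[18,28,20]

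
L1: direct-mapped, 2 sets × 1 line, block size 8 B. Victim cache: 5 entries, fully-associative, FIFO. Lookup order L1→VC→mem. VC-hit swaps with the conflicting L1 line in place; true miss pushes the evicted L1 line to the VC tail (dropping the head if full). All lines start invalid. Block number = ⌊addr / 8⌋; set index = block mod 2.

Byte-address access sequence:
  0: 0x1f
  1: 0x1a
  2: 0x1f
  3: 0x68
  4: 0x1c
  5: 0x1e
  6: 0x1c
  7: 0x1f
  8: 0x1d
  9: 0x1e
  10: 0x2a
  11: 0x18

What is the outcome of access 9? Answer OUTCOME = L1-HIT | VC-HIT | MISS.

0: 0x1f (blk 3, set 1) → MISS  vc=[]
1: 0x1a (blk 3, set 1) → L1-HIT  vc=[]
2: 0x1f (blk 3, set 1) → L1-HIT  vc=[]
3: 0x68 (blk 13, set 1) → MISS  vc=[3]
4: 0x1c (blk 3, set 1) → VC-HIT  vc=[13]
5: 0x1e (blk 3, set 1) → L1-HIT  vc=[13]
6: 0x1c (blk 3, set 1) → L1-HIT  vc=[13]
7: 0x1f (blk 3, set 1) → L1-HIT  vc=[13]
8: 0x1d (blk 3, set 1) → L1-HIT  vc=[13]
9: 0x1e (blk 3, set 1) → L1-HIT  vc=[13]
10: 0x2a (blk 5, set 1) → MISS  vc=[13, 3]
11: 0x18 (blk 3, set 1) → VC-HIT  vc=[13, 5]

OUTCOME = L1-HIT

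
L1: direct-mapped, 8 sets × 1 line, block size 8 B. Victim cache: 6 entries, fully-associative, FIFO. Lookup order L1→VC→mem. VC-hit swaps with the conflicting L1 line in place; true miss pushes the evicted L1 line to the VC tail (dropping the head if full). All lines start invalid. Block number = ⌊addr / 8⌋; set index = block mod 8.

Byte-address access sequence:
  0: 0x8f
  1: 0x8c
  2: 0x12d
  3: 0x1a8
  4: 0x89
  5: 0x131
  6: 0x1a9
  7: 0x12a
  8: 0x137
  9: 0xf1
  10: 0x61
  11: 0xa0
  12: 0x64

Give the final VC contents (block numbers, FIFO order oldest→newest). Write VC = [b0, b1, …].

VC = [53, 38, 20]

0: 0x8f (blk 17, set 1) → MISS  vc=[]
1: 0x8c (blk 17, set 1) → L1-HIT  vc=[]
2: 0x12d (blk 37, set 5) → MISS  vc=[]
3: 0x1a8 (blk 53, set 5) → MISS  vc=[37]
4: 0x89 (blk 17, set 1) → L1-HIT  vc=[37]
5: 0x131 (blk 38, set 6) → MISS  vc=[37]
6: 0x1a9 (blk 53, set 5) → L1-HIT  vc=[37]
7: 0x12a (blk 37, set 5) → VC-HIT  vc=[53]
8: 0x137 (blk 38, set 6) → L1-HIT  vc=[53]
9: 0xf1 (blk 30, set 6) → MISS  vc=[53, 38]
10: 0x61 (blk 12, set 4) → MISS  vc=[53, 38]
11: 0xa0 (blk 20, set 4) → MISS  vc=[53, 38, 12]
12: 0x64 (blk 12, set 4) → VC-HIT  vc=[53, 38, 20]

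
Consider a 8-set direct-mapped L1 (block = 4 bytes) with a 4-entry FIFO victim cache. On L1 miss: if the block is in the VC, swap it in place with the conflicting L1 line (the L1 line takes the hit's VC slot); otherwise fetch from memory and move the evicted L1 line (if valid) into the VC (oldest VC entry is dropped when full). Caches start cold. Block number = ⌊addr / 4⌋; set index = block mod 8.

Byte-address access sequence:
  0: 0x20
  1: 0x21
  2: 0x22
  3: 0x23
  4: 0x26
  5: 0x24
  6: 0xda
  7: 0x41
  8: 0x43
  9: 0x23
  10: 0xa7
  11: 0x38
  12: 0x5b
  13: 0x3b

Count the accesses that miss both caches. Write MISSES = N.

MISSES = 7

0: 0x20 (blk 8, set 0) → MISS  vc=[]
1: 0x21 (blk 8, set 0) → L1-HIT  vc=[]
2: 0x22 (blk 8, set 0) → L1-HIT  vc=[]
3: 0x23 (blk 8, set 0) → L1-HIT  vc=[]
4: 0x26 (blk 9, set 1) → MISS  vc=[]
5: 0x24 (blk 9, set 1) → L1-HIT  vc=[]
6: 0xda (blk 54, set 6) → MISS  vc=[]
7: 0x41 (blk 16, set 0) → MISS  vc=[8]
8: 0x43 (blk 16, set 0) → L1-HIT  vc=[8]
9: 0x23 (blk 8, set 0) → VC-HIT  vc=[16]
10: 0xa7 (blk 41, set 1) → MISS  vc=[16, 9]
11: 0x38 (blk 14, set 6) → MISS  vc=[16, 9, 54]
12: 0x5b (blk 22, set 6) → MISS  vc=[16, 9, 54, 14]
13: 0x3b (blk 14, set 6) → VC-HIT  vc=[16, 9, 54, 22]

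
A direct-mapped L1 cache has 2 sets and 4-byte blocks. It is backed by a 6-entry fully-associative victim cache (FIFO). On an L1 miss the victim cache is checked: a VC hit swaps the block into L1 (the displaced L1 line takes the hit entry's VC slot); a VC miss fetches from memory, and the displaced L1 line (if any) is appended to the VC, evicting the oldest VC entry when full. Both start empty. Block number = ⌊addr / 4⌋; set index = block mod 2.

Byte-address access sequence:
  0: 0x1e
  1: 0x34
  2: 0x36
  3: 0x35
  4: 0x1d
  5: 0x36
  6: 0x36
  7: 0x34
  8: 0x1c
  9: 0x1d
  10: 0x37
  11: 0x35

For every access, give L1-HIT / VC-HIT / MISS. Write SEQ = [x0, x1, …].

SEQ = [MISS, MISS, L1-HIT, L1-HIT, VC-HIT, VC-HIT, L1-HIT, L1-HIT, VC-HIT, L1-HIT, VC-HIT, L1-HIT]

  [0] addr=0x1e blk=7 s=1: MISS | VC []
  [1] addr=0x34 blk=13 s=1: MISS | VC [7]
  [2] addr=0x36 blk=13 s=1: L1-HIT | VC [7]
  [3] addr=0x35 blk=13 s=1: L1-HIT | VC [7]
  [4] addr=0x1d blk=7 s=1: VC-HIT | VC [13]
  [5] addr=0x36 blk=13 s=1: VC-HIT | VC [7]
  [6] addr=0x36 blk=13 s=1: L1-HIT | VC [7]
  [7] addr=0x34 blk=13 s=1: L1-HIT | VC [7]
  [8] addr=0x1c blk=7 s=1: VC-HIT | VC [13]
  [9] addr=0x1d blk=7 s=1: L1-HIT | VC [13]
  [10] addr=0x37 blk=13 s=1: VC-HIT | VC [7]
  [11] addr=0x35 blk=13 s=1: L1-HIT | VC [7]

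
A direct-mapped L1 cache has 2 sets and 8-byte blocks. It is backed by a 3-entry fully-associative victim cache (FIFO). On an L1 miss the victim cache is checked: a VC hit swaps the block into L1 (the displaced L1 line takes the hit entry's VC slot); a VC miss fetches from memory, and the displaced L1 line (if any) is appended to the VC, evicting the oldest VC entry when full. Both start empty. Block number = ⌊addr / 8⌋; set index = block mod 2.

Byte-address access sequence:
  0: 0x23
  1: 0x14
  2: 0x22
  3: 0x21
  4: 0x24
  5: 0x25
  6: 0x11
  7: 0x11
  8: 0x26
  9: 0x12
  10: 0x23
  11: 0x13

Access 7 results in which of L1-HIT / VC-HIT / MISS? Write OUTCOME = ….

  [0] addr=0x23 blk=4 s=0: MISS | VC []
  [1] addr=0x14 blk=2 s=0: MISS | VC [4]
  [2] addr=0x22 blk=4 s=0: VC-HIT | VC [2]
  [3] addr=0x21 blk=4 s=0: L1-HIT | VC [2]
  [4] addr=0x24 blk=4 s=0: L1-HIT | VC [2]
  [5] addr=0x25 blk=4 s=0: L1-HIT | VC [2]
  [6] addr=0x11 blk=2 s=0: VC-HIT | VC [4]
  [7] addr=0x11 blk=2 s=0: L1-HIT | VC [4]
  [8] addr=0x26 blk=4 s=0: VC-HIT | VC [2]
  [9] addr=0x12 blk=2 s=0: VC-HIT | VC [4]
  [10] addr=0x23 blk=4 s=0: VC-HIT | VC [2]
  [11] addr=0x13 blk=2 s=0: VC-HIT | VC [4]

OUTCOME = L1-HIT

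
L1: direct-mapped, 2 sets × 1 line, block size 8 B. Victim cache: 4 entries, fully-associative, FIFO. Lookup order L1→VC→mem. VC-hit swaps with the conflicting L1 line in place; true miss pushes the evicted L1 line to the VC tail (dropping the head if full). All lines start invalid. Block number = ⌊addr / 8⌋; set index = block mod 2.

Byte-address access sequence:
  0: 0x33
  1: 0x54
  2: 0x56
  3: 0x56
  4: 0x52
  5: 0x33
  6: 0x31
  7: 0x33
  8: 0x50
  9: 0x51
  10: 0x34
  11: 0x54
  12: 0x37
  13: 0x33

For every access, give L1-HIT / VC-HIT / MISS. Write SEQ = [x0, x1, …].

0: 0x33 (blk 6, set 0) → MISS  vc=[]
1: 0x54 (blk 10, set 0) → MISS  vc=[6]
2: 0x56 (blk 10, set 0) → L1-HIT  vc=[6]
3: 0x56 (blk 10, set 0) → L1-HIT  vc=[6]
4: 0x52 (blk 10, set 0) → L1-HIT  vc=[6]
5: 0x33 (blk 6, set 0) → VC-HIT  vc=[10]
6: 0x31 (blk 6, set 0) → L1-HIT  vc=[10]
7: 0x33 (blk 6, set 0) → L1-HIT  vc=[10]
8: 0x50 (blk 10, set 0) → VC-HIT  vc=[6]
9: 0x51 (blk 10, set 0) → L1-HIT  vc=[6]
10: 0x34 (blk 6, set 0) → VC-HIT  vc=[10]
11: 0x54 (blk 10, set 0) → VC-HIT  vc=[6]
12: 0x37 (blk 6, set 0) → VC-HIT  vc=[10]
13: 0x33 (blk 6, set 0) → L1-HIT  vc=[10]

SEQ = [MISS, MISS, L1-HIT, L1-HIT, L1-HIT, VC-HIT, L1-HIT, L1-HIT, VC-HIT, L1-HIT, VC-HIT, VC-HIT, VC-HIT, L1-HIT]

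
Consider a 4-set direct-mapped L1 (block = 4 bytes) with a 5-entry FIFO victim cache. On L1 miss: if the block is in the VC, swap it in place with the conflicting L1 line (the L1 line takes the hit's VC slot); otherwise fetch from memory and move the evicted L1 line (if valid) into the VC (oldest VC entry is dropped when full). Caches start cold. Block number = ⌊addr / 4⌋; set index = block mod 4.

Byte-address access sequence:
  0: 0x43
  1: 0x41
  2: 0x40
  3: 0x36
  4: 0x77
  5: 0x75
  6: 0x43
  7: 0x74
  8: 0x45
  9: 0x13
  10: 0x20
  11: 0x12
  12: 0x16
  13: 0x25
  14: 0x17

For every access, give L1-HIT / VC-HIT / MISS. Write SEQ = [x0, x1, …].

0: 0x43 (blk 16, set 0) → MISS  vc=[]
1: 0x41 (blk 16, set 0) → L1-HIT  vc=[]
2: 0x40 (blk 16, set 0) → L1-HIT  vc=[]
3: 0x36 (blk 13, set 1) → MISS  vc=[]
4: 0x77 (blk 29, set 1) → MISS  vc=[13]
5: 0x75 (blk 29, set 1) → L1-HIT  vc=[13]
6: 0x43 (blk 16, set 0) → L1-HIT  vc=[13]
7: 0x74 (blk 29, set 1) → L1-HIT  vc=[13]
8: 0x45 (blk 17, set 1) → MISS  vc=[13, 29]
9: 0x13 (blk 4, set 0) → MISS  vc=[13, 29, 16]
10: 0x20 (blk 8, set 0) → MISS  vc=[13, 29, 16, 4]
11: 0x12 (blk 4, set 0) → VC-HIT  vc=[13, 29, 16, 8]
12: 0x16 (blk 5, set 1) → MISS  vc=[13, 29, 16, 8, 17]
13: 0x25 (blk 9, set 1) → MISS  vc=[29, 16, 8, 17, 5]
14: 0x17 (blk 5, set 1) → VC-HIT  vc=[29, 16, 8, 17, 9]

SEQ = [MISS, L1-HIT, L1-HIT, MISS, MISS, L1-HIT, L1-HIT, L1-HIT, MISS, MISS, MISS, VC-HIT, MISS, MISS, VC-HIT]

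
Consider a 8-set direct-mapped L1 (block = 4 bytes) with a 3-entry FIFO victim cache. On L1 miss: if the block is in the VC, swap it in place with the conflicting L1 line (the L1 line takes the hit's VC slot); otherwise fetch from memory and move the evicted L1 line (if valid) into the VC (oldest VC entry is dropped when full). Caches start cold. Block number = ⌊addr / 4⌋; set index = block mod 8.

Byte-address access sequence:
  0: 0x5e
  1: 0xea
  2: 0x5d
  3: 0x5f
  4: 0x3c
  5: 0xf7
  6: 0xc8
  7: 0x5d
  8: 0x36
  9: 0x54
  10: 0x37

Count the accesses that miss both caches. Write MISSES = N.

MISSES = 7

  [0] addr=0x5e blk=23 s=7: MISS | VC []
  [1] addr=0xea blk=58 s=2: MISS | VC []
  [2] addr=0x5d blk=23 s=7: L1-HIT | VC []
  [3] addr=0x5f blk=23 s=7: L1-HIT | VC []
  [4] addr=0x3c blk=15 s=7: MISS | VC [23]
  [5] addr=0xf7 blk=61 s=5: MISS | VC [23]
  [6] addr=0xc8 blk=50 s=2: MISS | VC [23, 58]
  [7] addr=0x5d blk=23 s=7: VC-HIT | VC [15, 58]
  [8] addr=0x36 blk=13 s=5: MISS | VC [15, 58, 61]
  [9] addr=0x54 blk=21 s=5: MISS | VC [58, 61, 13]
  [10] addr=0x37 blk=13 s=5: VC-HIT | VC [58, 61, 21]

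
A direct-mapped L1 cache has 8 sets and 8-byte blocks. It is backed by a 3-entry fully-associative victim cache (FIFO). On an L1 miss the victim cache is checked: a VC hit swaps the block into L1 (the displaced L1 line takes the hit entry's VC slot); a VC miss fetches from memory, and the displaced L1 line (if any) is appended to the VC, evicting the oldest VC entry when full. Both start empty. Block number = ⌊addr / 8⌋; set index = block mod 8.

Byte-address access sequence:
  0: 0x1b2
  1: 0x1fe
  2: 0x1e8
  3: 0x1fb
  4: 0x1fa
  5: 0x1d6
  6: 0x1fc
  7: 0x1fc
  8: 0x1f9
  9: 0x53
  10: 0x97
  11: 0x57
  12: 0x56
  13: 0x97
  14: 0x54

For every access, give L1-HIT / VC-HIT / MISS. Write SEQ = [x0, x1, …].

SEQ = [MISS, MISS, MISS, L1-HIT, L1-HIT, MISS, L1-HIT, L1-HIT, L1-HIT, MISS, MISS, VC-HIT, L1-HIT, VC-HIT, VC-HIT]

#0 0x1b2→b54/s6 MISS; vc=[]
#1 0x1fe→b63/s7 MISS; vc=[]
#2 0x1e8→b61/s5 MISS; vc=[]
#3 0x1fb→b63/s7 L1-HIT; vc=[]
#4 0x1fa→b63/s7 L1-HIT; vc=[]
#5 0x1d6→b58/s2 MISS; vc=[]
#6 0x1fc→b63/s7 L1-HIT; vc=[]
#7 0x1fc→b63/s7 L1-HIT; vc=[]
#8 0x1f9→b63/s7 L1-HIT; vc=[]
#9 0x53→b10/s2 MISS; vc=[58]
#10 0x97→b18/s2 MISS; vc=[58,10]
#11 0x57→b10/s2 VC-HIT; vc=[58,18]
#12 0x56→b10/s2 L1-HIT; vc=[58,18]
#13 0x97→b18/s2 VC-HIT; vc=[58,10]
#14 0x54→b10/s2 VC-HIT; vc=[58,18]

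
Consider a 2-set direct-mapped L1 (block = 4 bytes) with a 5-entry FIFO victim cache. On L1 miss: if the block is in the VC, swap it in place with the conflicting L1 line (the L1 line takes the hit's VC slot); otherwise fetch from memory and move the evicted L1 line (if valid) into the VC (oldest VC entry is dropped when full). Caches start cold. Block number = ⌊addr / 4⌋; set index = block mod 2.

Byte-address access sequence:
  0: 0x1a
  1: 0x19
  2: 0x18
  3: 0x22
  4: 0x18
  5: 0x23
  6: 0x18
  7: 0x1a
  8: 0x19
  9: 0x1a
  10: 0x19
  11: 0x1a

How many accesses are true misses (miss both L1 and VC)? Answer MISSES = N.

MISSES = 2

0: 0x1a (blk 6, set 0) → MISS  vc=[]
1: 0x19 (blk 6, set 0) → L1-HIT  vc=[]
2: 0x18 (blk 6, set 0) → L1-HIT  vc=[]
3: 0x22 (blk 8, set 0) → MISS  vc=[6]
4: 0x18 (blk 6, set 0) → VC-HIT  vc=[8]
5: 0x23 (blk 8, set 0) → VC-HIT  vc=[6]
6: 0x18 (blk 6, set 0) → VC-HIT  vc=[8]
7: 0x1a (blk 6, set 0) → L1-HIT  vc=[8]
8: 0x19 (blk 6, set 0) → L1-HIT  vc=[8]
9: 0x1a (blk 6, set 0) → L1-HIT  vc=[8]
10: 0x19 (blk 6, set 0) → L1-HIT  vc=[8]
11: 0x1a (blk 6, set 0) → L1-HIT  vc=[8]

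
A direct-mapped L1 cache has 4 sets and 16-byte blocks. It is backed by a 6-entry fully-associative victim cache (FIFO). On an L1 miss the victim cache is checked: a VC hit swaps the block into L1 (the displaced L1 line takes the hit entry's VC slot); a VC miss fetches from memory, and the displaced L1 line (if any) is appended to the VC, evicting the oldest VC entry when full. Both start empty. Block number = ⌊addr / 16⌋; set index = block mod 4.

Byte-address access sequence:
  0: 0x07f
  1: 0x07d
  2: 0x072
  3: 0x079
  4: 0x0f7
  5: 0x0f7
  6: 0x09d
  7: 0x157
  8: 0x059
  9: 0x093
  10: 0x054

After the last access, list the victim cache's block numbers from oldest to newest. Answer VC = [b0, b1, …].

VC = [7, 9, 21]

#0 0x7f→b7/s3 MISS; vc=[]
#1 0x7d→b7/s3 L1-HIT; vc=[]
#2 0x72→b7/s3 L1-HIT; vc=[]
#3 0x79→b7/s3 L1-HIT; vc=[]
#4 0xf7→b15/s3 MISS; vc=[7]
#5 0xf7→b15/s3 L1-HIT; vc=[7]
#6 0x9d→b9/s1 MISS; vc=[7]
#7 0x157→b21/s1 MISS; vc=[7,9]
#8 0x59→b5/s1 MISS; vc=[7,9,21]
#9 0x93→b9/s1 VC-HIT; vc=[7,5,21]
#10 0x54→b5/s1 VC-HIT; vc=[7,9,21]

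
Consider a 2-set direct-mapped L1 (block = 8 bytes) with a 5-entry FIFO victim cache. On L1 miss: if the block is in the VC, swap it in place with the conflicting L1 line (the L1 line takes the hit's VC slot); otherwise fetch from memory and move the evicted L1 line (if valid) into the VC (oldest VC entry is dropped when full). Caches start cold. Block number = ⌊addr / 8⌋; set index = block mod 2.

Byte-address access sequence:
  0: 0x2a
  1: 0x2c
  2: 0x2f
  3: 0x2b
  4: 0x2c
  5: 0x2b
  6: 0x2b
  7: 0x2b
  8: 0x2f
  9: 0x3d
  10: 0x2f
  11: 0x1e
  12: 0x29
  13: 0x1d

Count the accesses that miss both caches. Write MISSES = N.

MISSES = 3

  [0] addr=0x2a blk=5 s=1: MISS | VC []
  [1] addr=0x2c blk=5 s=1: L1-HIT | VC []
  [2] addr=0x2f blk=5 s=1: L1-HIT | VC []
  [3] addr=0x2b blk=5 s=1: L1-HIT | VC []
  [4] addr=0x2c blk=5 s=1: L1-HIT | VC []
  [5] addr=0x2b blk=5 s=1: L1-HIT | VC []
  [6] addr=0x2b blk=5 s=1: L1-HIT | VC []
  [7] addr=0x2b blk=5 s=1: L1-HIT | VC []
  [8] addr=0x2f blk=5 s=1: L1-HIT | VC []
  [9] addr=0x3d blk=7 s=1: MISS | VC [5]
  [10] addr=0x2f blk=5 s=1: VC-HIT | VC [7]
  [11] addr=0x1e blk=3 s=1: MISS | VC [7, 5]
  [12] addr=0x29 blk=5 s=1: VC-HIT | VC [7, 3]
  [13] addr=0x1d blk=3 s=1: VC-HIT | VC [7, 5]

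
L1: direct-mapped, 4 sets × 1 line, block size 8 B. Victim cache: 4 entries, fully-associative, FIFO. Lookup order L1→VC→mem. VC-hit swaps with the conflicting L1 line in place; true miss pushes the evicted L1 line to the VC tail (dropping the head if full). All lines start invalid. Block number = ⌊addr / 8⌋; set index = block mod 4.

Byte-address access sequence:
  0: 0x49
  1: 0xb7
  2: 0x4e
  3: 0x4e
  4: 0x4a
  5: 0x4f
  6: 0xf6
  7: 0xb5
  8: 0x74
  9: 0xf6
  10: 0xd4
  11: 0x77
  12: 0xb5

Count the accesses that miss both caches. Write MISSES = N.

0: 0x49 (blk 9, set 1) → MISS  vc=[]
1: 0xb7 (blk 22, set 2) → MISS  vc=[]
2: 0x4e (blk 9, set 1) → L1-HIT  vc=[]
3: 0x4e (blk 9, set 1) → L1-HIT  vc=[]
4: 0x4a (blk 9, set 1) → L1-HIT  vc=[]
5: 0x4f (blk 9, set 1) → L1-HIT  vc=[]
6: 0xf6 (blk 30, set 2) → MISS  vc=[22]
7: 0xb5 (blk 22, set 2) → VC-HIT  vc=[30]
8: 0x74 (blk 14, set 2) → MISS  vc=[30, 22]
9: 0xf6 (blk 30, set 2) → VC-HIT  vc=[14, 22]
10: 0xd4 (blk 26, set 2) → MISS  vc=[14, 22, 30]
11: 0x77 (blk 14, set 2) → VC-HIT  vc=[26, 22, 30]
12: 0xb5 (blk 22, set 2) → VC-HIT  vc=[26, 14, 30]

MISSES = 5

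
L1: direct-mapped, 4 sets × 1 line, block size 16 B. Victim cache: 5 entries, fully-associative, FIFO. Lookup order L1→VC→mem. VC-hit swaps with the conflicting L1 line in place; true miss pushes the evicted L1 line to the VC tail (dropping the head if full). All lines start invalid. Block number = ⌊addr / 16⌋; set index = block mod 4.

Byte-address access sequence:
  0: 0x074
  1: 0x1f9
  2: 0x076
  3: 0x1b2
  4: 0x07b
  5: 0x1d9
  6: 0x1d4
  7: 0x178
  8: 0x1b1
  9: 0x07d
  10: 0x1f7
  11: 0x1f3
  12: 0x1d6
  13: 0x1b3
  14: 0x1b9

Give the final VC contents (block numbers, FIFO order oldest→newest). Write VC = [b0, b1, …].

#0 0x74→b7/s3 MISS; vc=[]
#1 0x1f9→b31/s3 MISS; vc=[7]
#2 0x76→b7/s3 VC-HIT; vc=[31]
#3 0x1b2→b27/s3 MISS; vc=[31,7]
#4 0x7b→b7/s3 VC-HIT; vc=[31,27]
#5 0x1d9→b29/s1 MISS; vc=[31,27]
#6 0x1d4→b29/s1 L1-HIT; vc=[31,27]
#7 0x178→b23/s3 MISS; vc=[31,27,7]
#8 0x1b1→b27/s3 VC-HIT; vc=[31,23,7]
#9 0x7d→b7/s3 VC-HIT; vc=[31,23,27]
#10 0x1f7→b31/s3 VC-HIT; vc=[7,23,27]
#11 0x1f3→b31/s3 L1-HIT; vc=[7,23,27]
#12 0x1d6→b29/s1 L1-HIT; vc=[7,23,27]
#13 0x1b3→b27/s3 VC-HIT; vc=[7,23,31]
#14 0x1b9→b27/s3 L1-HIT; vc=[7,23,31]

VC = [7, 23, 31]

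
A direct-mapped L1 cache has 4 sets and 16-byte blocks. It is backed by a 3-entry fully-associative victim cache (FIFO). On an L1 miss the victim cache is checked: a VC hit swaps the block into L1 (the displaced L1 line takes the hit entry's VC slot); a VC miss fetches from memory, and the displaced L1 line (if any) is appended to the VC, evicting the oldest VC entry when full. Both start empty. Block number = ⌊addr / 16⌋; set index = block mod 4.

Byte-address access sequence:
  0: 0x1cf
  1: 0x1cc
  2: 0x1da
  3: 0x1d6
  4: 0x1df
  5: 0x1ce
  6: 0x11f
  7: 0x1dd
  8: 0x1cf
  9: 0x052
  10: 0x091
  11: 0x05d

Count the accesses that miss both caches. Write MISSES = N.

MISSES = 5

0: 0x1cf (blk 28, set 0) → MISS  vc=[]
1: 0x1cc (blk 28, set 0) → L1-HIT  vc=[]
2: 0x1da (blk 29, set 1) → MISS  vc=[]
3: 0x1d6 (blk 29, set 1) → L1-HIT  vc=[]
4: 0x1df (blk 29, set 1) → L1-HIT  vc=[]
5: 0x1ce (blk 28, set 0) → L1-HIT  vc=[]
6: 0x11f (blk 17, set 1) → MISS  vc=[29]
7: 0x1dd (blk 29, set 1) → VC-HIT  vc=[17]
8: 0x1cf (blk 28, set 0) → L1-HIT  vc=[17]
9: 0x52 (blk 5, set 1) → MISS  vc=[17, 29]
10: 0x91 (blk 9, set 1) → MISS  vc=[17, 29, 5]
11: 0x5d (blk 5, set 1) → VC-HIT  vc=[17, 29, 9]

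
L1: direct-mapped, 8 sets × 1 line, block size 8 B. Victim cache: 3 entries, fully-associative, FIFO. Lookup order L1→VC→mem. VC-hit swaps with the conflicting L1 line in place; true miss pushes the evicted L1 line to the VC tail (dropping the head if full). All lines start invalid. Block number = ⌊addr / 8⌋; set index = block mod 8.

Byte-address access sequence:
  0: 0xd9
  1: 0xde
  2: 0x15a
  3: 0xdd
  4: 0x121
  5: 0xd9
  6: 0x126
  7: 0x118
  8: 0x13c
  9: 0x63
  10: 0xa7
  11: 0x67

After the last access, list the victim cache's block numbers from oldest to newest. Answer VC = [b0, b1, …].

VC = [27, 36, 20]

  [0] addr=0xd9 blk=27 s=3: MISS | VC []
  [1] addr=0xde blk=27 s=3: L1-HIT | VC []
  [2] addr=0x15a blk=43 s=3: MISS | VC [27]
  [3] addr=0xdd blk=27 s=3: VC-HIT | VC [43]
  [4] addr=0x121 blk=36 s=4: MISS | VC [43]
  [5] addr=0xd9 blk=27 s=3: L1-HIT | VC [43]
  [6] addr=0x126 blk=36 s=4: L1-HIT | VC [43]
  [7] addr=0x118 blk=35 s=3: MISS | VC [43, 27]
  [8] addr=0x13c blk=39 s=7: MISS | VC [43, 27]
  [9] addr=0x63 blk=12 s=4: MISS | VC [43, 27, 36]
  [10] addr=0xa7 blk=20 s=4: MISS | VC [27, 36, 12]
  [11] addr=0x67 blk=12 s=4: VC-HIT | VC [27, 36, 20]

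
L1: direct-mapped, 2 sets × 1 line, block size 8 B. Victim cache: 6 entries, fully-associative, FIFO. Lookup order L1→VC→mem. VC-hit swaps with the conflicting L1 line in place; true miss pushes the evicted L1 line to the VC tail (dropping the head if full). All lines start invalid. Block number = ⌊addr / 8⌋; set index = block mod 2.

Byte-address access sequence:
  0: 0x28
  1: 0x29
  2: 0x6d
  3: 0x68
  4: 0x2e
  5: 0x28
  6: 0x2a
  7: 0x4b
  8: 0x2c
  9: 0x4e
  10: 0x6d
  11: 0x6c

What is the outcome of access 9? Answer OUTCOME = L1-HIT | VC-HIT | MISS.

0: 0x28 (blk 5, set 1) → MISS  vc=[]
1: 0x29 (blk 5, set 1) → L1-HIT  vc=[]
2: 0x6d (blk 13, set 1) → MISS  vc=[5]
3: 0x68 (blk 13, set 1) → L1-HIT  vc=[5]
4: 0x2e (blk 5, set 1) → VC-HIT  vc=[13]
5: 0x28 (blk 5, set 1) → L1-HIT  vc=[13]
6: 0x2a (blk 5, set 1) → L1-HIT  vc=[13]
7: 0x4b (blk 9, set 1) → MISS  vc=[13, 5]
8: 0x2c (blk 5, set 1) → VC-HIT  vc=[13, 9]
9: 0x4e (blk 9, set 1) → VC-HIT  vc=[13, 5]
10: 0x6d (blk 13, set 1) → VC-HIT  vc=[9, 5]
11: 0x6c (blk 13, set 1) → L1-HIT  vc=[9, 5]

OUTCOME = VC-HIT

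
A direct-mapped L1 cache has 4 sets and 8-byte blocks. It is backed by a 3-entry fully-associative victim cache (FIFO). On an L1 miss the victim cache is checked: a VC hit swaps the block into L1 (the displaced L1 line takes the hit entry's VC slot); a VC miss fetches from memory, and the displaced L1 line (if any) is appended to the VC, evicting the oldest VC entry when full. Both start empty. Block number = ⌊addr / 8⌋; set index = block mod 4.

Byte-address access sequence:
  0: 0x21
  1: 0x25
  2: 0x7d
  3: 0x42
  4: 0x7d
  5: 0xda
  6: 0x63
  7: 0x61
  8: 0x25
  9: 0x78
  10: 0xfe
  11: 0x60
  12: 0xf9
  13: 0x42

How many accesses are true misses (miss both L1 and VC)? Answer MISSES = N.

#0 0x21→b4/s0 MISS; vc=[]
#1 0x25→b4/s0 L1-HIT; vc=[]
#2 0x7d→b15/s3 MISS; vc=[]
#3 0x42→b8/s0 MISS; vc=[4]
#4 0x7d→b15/s3 L1-HIT; vc=[4]
#5 0xda→b27/s3 MISS; vc=[4,15]
#6 0x63→b12/s0 MISS; vc=[4,15,8]
#7 0x61→b12/s0 L1-HIT; vc=[4,15,8]
#8 0x25→b4/s0 VC-HIT; vc=[12,15,8]
#9 0x78→b15/s3 VC-HIT; vc=[12,27,8]
#10 0xfe→b31/s3 MISS; vc=[27,8,15]
#11 0x60→b12/s0 MISS; vc=[8,15,4]
#12 0xf9→b31/s3 L1-HIT; vc=[8,15,4]
#13 0x42→b8/s0 VC-HIT; vc=[12,15,4]

MISSES = 7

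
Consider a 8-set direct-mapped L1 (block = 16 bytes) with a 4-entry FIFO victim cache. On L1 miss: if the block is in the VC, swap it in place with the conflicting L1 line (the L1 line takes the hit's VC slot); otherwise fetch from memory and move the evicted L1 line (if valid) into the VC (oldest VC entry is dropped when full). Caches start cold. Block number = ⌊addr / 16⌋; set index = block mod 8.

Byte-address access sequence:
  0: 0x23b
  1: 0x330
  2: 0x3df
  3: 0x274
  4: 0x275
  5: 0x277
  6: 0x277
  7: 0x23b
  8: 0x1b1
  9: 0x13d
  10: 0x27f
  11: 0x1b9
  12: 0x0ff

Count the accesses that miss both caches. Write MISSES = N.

  [0] addr=0x23b blk=35 s=3: MISS | VC []
  [1] addr=0x330 blk=51 s=3: MISS | VC [35]
  [2] addr=0x3df blk=61 s=5: MISS | VC [35]
  [3] addr=0x274 blk=39 s=7: MISS | VC [35]
  [4] addr=0x275 blk=39 s=7: L1-HIT | VC [35]
  [5] addr=0x277 blk=39 s=7: L1-HIT | VC [35]
  [6] addr=0x277 blk=39 s=7: L1-HIT | VC [35]
  [7] addr=0x23b blk=35 s=3: VC-HIT | VC [51]
  [8] addr=0x1b1 blk=27 s=3: MISS | VC [51, 35]
  [9] addr=0x13d blk=19 s=3: MISS | VC [51, 35, 27]
  [10] addr=0x27f blk=39 s=7: L1-HIT | VC [51, 35, 27]
  [11] addr=0x1b9 blk=27 s=3: VC-HIT | VC [51, 35, 19]
  [12] addr=0xff blk=15 s=7: MISS | VC [51, 35, 19, 39]

MISSES = 7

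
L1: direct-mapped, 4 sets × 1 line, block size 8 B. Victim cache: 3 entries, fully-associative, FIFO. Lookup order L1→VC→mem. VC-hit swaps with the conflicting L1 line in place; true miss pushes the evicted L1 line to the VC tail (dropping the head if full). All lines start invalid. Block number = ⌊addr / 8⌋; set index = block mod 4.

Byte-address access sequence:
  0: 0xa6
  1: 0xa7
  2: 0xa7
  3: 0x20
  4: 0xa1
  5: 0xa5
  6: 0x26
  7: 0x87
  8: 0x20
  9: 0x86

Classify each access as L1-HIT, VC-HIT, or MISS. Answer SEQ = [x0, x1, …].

0: 0xa6 (blk 20, set 0) → MISS  vc=[]
1: 0xa7 (blk 20, set 0) → L1-HIT  vc=[]
2: 0xa7 (blk 20, set 0) → L1-HIT  vc=[]
3: 0x20 (blk 4, set 0) → MISS  vc=[20]
4: 0xa1 (blk 20, set 0) → VC-HIT  vc=[4]
5: 0xa5 (blk 20, set 0) → L1-HIT  vc=[4]
6: 0x26 (blk 4, set 0) → VC-HIT  vc=[20]
7: 0x87 (blk 16, set 0) → MISS  vc=[20, 4]
8: 0x20 (blk 4, set 0) → VC-HIT  vc=[20, 16]
9: 0x86 (blk 16, set 0) → VC-HIT  vc=[20, 4]

SEQ = [MISS, L1-HIT, L1-HIT, MISS, VC-HIT, L1-HIT, VC-HIT, MISS, VC-HIT, VC-HIT]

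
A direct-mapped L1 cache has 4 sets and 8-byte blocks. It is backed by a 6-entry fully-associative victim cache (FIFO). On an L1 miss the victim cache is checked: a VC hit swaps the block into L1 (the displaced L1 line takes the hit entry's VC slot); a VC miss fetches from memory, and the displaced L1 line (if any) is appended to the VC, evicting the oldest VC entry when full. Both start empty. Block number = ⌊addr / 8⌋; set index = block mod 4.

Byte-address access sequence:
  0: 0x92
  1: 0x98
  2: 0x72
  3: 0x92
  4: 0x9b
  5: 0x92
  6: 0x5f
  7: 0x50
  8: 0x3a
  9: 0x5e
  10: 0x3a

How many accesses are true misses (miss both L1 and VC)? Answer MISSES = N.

#0 0x92→b18/s2 MISS; vc=[]
#1 0x98→b19/s3 MISS; vc=[]
#2 0x72→b14/s2 MISS; vc=[18]
#3 0x92→b18/s2 VC-HIT; vc=[14]
#4 0x9b→b19/s3 L1-HIT; vc=[14]
#5 0x92→b18/s2 L1-HIT; vc=[14]
#6 0x5f→b11/s3 MISS; vc=[14,19]
#7 0x50→b10/s2 MISS; vc=[14,19,18]
#8 0x3a→b7/s3 MISS; vc=[14,19,18,11]
#9 0x5e→b11/s3 VC-HIT; vc=[14,19,18,7]
#10 0x3a→b7/s3 VC-HIT; vc=[14,19,18,11]

MISSES = 6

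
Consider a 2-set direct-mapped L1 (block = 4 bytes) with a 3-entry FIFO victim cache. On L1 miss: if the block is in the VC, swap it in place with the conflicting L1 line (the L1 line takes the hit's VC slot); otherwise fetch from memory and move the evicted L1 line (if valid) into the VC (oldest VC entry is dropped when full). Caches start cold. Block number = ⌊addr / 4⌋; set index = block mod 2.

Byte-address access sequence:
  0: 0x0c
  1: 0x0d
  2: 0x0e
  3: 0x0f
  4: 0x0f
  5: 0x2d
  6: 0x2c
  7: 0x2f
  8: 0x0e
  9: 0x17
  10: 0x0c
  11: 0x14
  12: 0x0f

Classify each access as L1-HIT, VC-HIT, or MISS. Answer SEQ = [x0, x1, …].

SEQ = [MISS, L1-HIT, L1-HIT, L1-HIT, L1-HIT, MISS, L1-HIT, L1-HIT, VC-HIT, MISS, VC-HIT, VC-HIT, VC-HIT]

0: 0xc (blk 3, set 1) → MISS  vc=[]
1: 0xd (blk 3, set 1) → L1-HIT  vc=[]
2: 0xe (blk 3, set 1) → L1-HIT  vc=[]
3: 0xf (blk 3, set 1) → L1-HIT  vc=[]
4: 0xf (blk 3, set 1) → L1-HIT  vc=[]
5: 0x2d (blk 11, set 1) → MISS  vc=[3]
6: 0x2c (blk 11, set 1) → L1-HIT  vc=[3]
7: 0x2f (blk 11, set 1) → L1-HIT  vc=[3]
8: 0xe (blk 3, set 1) → VC-HIT  vc=[11]
9: 0x17 (blk 5, set 1) → MISS  vc=[11, 3]
10: 0xc (blk 3, set 1) → VC-HIT  vc=[11, 5]
11: 0x14 (blk 5, set 1) → VC-HIT  vc=[11, 3]
12: 0xf (blk 3, set 1) → VC-HIT  vc=[11, 5]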